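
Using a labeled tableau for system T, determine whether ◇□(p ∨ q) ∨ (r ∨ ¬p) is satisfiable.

1. ◇□(p ∨ q) ∨ (r ∨ ¬p), 0
2. r ∨ ¬p, 0
3. ¬p, 0
Accessibility: 0R0

Satisfiable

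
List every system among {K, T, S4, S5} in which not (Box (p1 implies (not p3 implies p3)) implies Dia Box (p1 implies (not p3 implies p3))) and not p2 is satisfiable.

T-tableau for the formula:
1. not (Box (p1 implies (not p3 implies p3)) implies Dia Box (p1 implies (not p3 implies p3))) and not p2, w0
2. not (Box (p1 implies (not p3 implies p3)) implies Dia Box (p1 implies (not p3 implies p3))), w0
3. not p2, w0
4. Box (p1 implies (not p3 implies p3)), w0
5. not Dia Box (p1 implies (not p3 implies p3)), w0
6. p1 implies (not p3 implies p3), w0
7. not Box (p1 implies (not p3 implies p3)), w0
8. not p3 implies p3, w0
9. p3, w0
10. not (p1 implies (not p3 implies p3)), w1
11. p1, w1
12. not (not p3 implies p3), w1
13. not p3, w1
14. p1 implies (not p3 implies p3), w1
15. not Box (p1 implies (not p3 implies p3)), w1
16. not p3 implies p3, w1
17. p3, w1
Accessibility: w0Rw0, w0Rw1, w1Rw1
Branch closes: p3 and not p3 both at w1.
Every branch closes (one shown): unsatisfiable in T, hence also in S4, S5 (every S4/S5-frame is a T-frame).
K-tableau for the formula:
1. not (Box (p1 implies (not p3 implies p3)) implies Dia Box (p1 implies (not p3 implies p3))) and not p2, w0
2. not (Box (p1 implies (not p3 implies p3)) implies Dia Box (p1 implies (not p3 implies p3))), w0
3. not p2, w0
4. Box (p1 implies (not p3 implies p3)), w0
5. not Dia Box (p1 implies (not p3 implies p3)), w0
Complete open branch: satisfiable in K.

K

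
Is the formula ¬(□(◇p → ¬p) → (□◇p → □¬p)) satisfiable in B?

Unsatisfiable (every branch closes)

1. ¬(□(◇p → ¬p) → (□◇p → □¬p)), 0
2. □(◇p → ¬p), 0   [¬→-rule on 1]
3. ¬(□◇p → □¬p), 0   [¬→-rule on 1]
4. □◇p, 0   [¬→-rule on 3]
5. ¬□¬p, 0   [¬→-rule on 3]
6. ◇p → ¬p, 0   [□-rule on 2 via 0R0]
7. ◇p, 0   [□-rule on 4 via 0R0]
8. ¬p, 0   [→-rule on 6 (branches; this branch)]
9. p, 1   [¬□-rule on 5: fresh world 1, 0R1]
10. ◇p → ¬p, 1   [□-rule on 2 via 0R1]
11. ◇p, 1   [□-rule on 4 via 0R1]
12. ¬◇p, 1   [→-rule on 10 (branches; this branch)]
13. ¬p, 1   [¬◇-rule on 12 via 1R1]
Accessibility: 0R0, 0R1, 1R0, 1R1
Branch closes: p and ¬p both at 1.
All branches of the tableau close; one closing branch shown above.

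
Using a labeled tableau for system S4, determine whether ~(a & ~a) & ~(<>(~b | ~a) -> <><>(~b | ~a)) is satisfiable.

No, unsatisfiable

1. ~(a & ~a) & ~(<>(~b | ~a) -> <><>(~b | ~a)), 0
2. ~(a & ~a), 0
3. ~(<>(~b | ~a) -> <><>(~b | ~a)), 0
4. <>(~b | ~a), 0
5. ~<><>(~b | ~a), 0
6. ~<>(~b | ~a), 0
7. ~(~b | ~a), 0
8. b, 0
9. a, 0
10. ~b | ~a, 1
11. ~<>(~b | ~a), 1
12. ~(~b | ~a), 1
13. b, 1
14. a, 1
15. ~a, 1
Accessibility: 0R0, 0R1, 1R1
Branch closes: a and ~a both at 1.
(One branch shown.) All branches close.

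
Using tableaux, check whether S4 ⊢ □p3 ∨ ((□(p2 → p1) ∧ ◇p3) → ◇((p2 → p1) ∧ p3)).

Valid

Tableau for the negation ¬(□p3 ∨ ((□(p2 → p1) ∧ ◇p3) → ◇((p2 → p1) ∧ p3))):
1. ¬(□p3 ∨ ((□(p2 → p1) ∧ ◇p3) → ◇((p2 → p1) ∧ p3))), 0
2. ¬□p3, 0   [¬∨-rule on 1]
3. ¬((□(p2 → p1) ∧ ◇p3) → ◇((p2 → p1) ∧ p3)), 0   [¬∨-rule on 1]
4. □(p2 → p1) ∧ ◇p3, 0   [¬→-rule on 3]
5. ¬◇((p2 → p1) ∧ p3), 0   [¬→-rule on 3]
6. □(p2 → p1), 0   [∧-rule on 4]
7. ◇p3, 0   [∧-rule on 4]
8. ¬((p2 → p1) ∧ p3), 0   [¬◇-rule on 5 via 0R0]
9. p2 → p1, 0   [□-rule on 6 via 0R0]
10. ¬p3, 0   [¬∧-rule on 8 (branches; this branch)]
11. p1, 0   [→-rule on 9 (branches; this branch)]
12. ¬p3, 1   [¬□-rule on 2: fresh world 1, 0R1]
13. ¬((p2 → p1) ∧ p3), 1   [¬◇-rule on 5 via 0R1]
14. p2 → p1, 1   [□-rule on 6 via 0R1]
15. p1, 1   [→-rule on 14 (branches; this branch)]
16. p3, 2   [◇-rule on 7: fresh world 2, 0R2]
17. ¬((p2 → p1) ∧ p3), 2   [¬◇-rule on 5 via 0R2]
18. p2 → p1, 2   [□-rule on 6 via 0R2]
19. ¬(p2 → p1), 2   [¬∧-rule on 17 (branches; this branch)]
20. p2, 2   [¬→-rule on 19]
21. ¬p1, 2   [¬→-rule on 19]
22. p1, 2   [→-rule on 18 (branches; this branch)]
Accessibility: 0R0, 0R1, 0R2, 1R1, 2R2
Branch closes: p1 and ¬p1 both at 2.
Every branch of the negation's tableau closes; the branch above is one of them.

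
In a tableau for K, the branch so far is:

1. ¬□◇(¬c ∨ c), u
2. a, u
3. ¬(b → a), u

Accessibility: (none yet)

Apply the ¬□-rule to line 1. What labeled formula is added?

a fresh world v with uRv, and ¬◇(¬c ∨ c) at v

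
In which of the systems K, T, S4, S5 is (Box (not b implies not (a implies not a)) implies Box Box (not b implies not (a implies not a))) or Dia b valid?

S4, S5

S4-tableau for the negation not ((Box (not b implies not (a implies not a)) implies Box Box (not b implies not (a implies not a))) or Dia b):
1. not ((Box (not b implies not (a implies not a)) implies Box Box (not b implies not (a implies not a))) or Dia b), w0
2. not (Box (not b implies not (a implies not a)) implies Box Box (not b implies not (a implies not a))), w0
3. not Dia b, w0
4. Box (not b implies not (a implies not a)), w0
5. not Box Box (not b implies not (a implies not a)), w0
6. not b, w0
7. not b implies not (a implies not a), w0
8. not (a implies not a), w0
9. a, w0
10. not Box (not b implies not (a implies not a)), w1
11. not b, w1
12. not b implies not (a implies not a), w1
13. not (a implies not a), w1
14. a, w1
15. not (not b implies not (a implies not a)), w2
16. not b, w2
17. a implies not a, w2
18. not b implies not (a implies not a), w2
19. not a, w2
20. not (a implies not a), w2
21. a, w2
Accessibility: w0Rw0, w0Rw1, w0Rw2, w1Rw1, w1Rw2, w2Rw2
Branch closes: a and not a both at w2.
Every branch closes (one shown): valid in S4, hence also in S5 (every theorem of S4 is a theorem of S5).
T-tableau for the negation not ((Box (not b implies not (a implies not a)) implies Box Box (not b implies not (a implies not a))) or Dia b):
1. not ((Box (not b implies not (a implies not a)) implies Box Box (not b implies not (a implies not a))) or Dia b), w0
2. not (Box (not b implies not (a implies not a)) implies Box Box (not b implies not (a implies not a))), w0
3. not Dia b, w0
4. Box (not b implies not (a implies not a)), w0
5. not Box Box (not b implies not (a implies not a)), w0
6. not b, w0
7. not b implies not (a implies not a), w0
8. not (a implies not a), w0
9. a, w0
10. not Box (not b implies not (a implies not a)), w1
11. not b, w1
12. not b implies not (a implies not a), w1
13. not (a implies not a), w1
14. a, w1
15. not (not b implies not (a implies not a)), w2
16. not b, w2
17. a implies not a, w2
18. not a, w2
Accessibility: w0Rw0, w0Rw1, w1Rw1, w1Rw2, w2Rw2
Complete open branch: countermodel on a T-frame, so not valid in T, nor in K (the same frame is also a K-frame).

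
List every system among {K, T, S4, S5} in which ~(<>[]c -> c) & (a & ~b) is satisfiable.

S5-tableau for the formula:
1. ~(<>[]c -> c) & (a & ~b), 0
2. ~(<>[]c -> c), 0
3. a & ~b, 0
4. <>[]c, 0
5. ~c, 0
6. a, 0
7. ~b, 0
8. []c, 1
9. c, 0
Accessibility: 0R0, 0R1, 1R0, 1R1
Branch closes: c and ~c both at 0.
Every branch closes (one shown): unsatisfiable in S5.
S4-tableau for the formula:
1. ~(<>[]c -> c) & (a & ~b), 0
2. ~(<>[]c -> c), 0
3. a & ~b, 0
4. <>[]c, 0
5. ~c, 0
6. a, 0
7. ~b, 0
8. []c, 1
9. c, 1
Accessibility: 0R0, 0R1, 1R1
Complete open branch: satisfiable in S4, hence also in K, T (this S4-model is also a K-model and a T-model).

K, T, S4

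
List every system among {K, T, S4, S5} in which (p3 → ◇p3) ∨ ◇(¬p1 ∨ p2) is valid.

K-tableau for the negation ¬((p3 → ◇p3) ∨ ◇(¬p1 ∨ p2)):
1. ¬((p3 → ◇p3) ∨ ◇(¬p1 ∨ p2)), w0
2. ¬(p3 → ◇p3), w0
3. ¬◇(¬p1 ∨ p2), w0
4. p3, w0
5. ¬◇p3, w0
Complete open branch: countermodel on a K-frame, so not valid in K.
T-tableau for the negation ¬((p3 → ◇p3) ∨ ◇(¬p1 ∨ p2)):
1. ¬((p3 → ◇p3) ∨ ◇(¬p1 ∨ p2)), w0
2. ¬(p3 → ◇p3), w0
3. ¬◇(¬p1 ∨ p2), w0
4. p3, w0
5. ¬◇p3, w0
6. ¬(¬p1 ∨ p2), w0
7. p1, w0
8. ¬p2, w0
9. ¬p3, w0
Accessibility: w0Rw0
Branch closes: p3 and ¬p3 both at w0.
Every branch closes (one shown): valid in T, hence also in S4, S5 (every theorem of T is a theorem of S4 and S5).

T, S4, S5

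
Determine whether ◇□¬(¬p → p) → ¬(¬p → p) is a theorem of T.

Not valid

Tableau for the negation ¬(◇□¬(¬p → p) → ¬(¬p → p)):
1. ¬(◇□¬(¬p → p) → ¬(¬p → p)), u
2. ◇□¬(¬p → p), u
3. ¬p → p, u
4. p, u
5. □¬(¬p → p), v
6. ¬(¬p → p), v
7. ¬p, v
Accessibility: uRu, uRv, vRv
The negation has an open branch (countermodel exists).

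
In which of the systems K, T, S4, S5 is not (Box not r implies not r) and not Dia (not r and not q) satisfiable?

K-tableau for the formula:
1. not (Box not r implies not r) and not Dia (not r and not q), u
2. not (Box not r implies not r), u   [and-rule on 1]
3. not Dia (not r and not q), u   [and-rule on 1]
4. Box not r, u   [neg-implies-rule on 2]
5. r, u   [neg-implies-rule on 2]
Complete open branch: satisfiable in K.
T-tableau for the formula:
1. not (Box not r implies not r) and not Dia (not r and not q), u
2. not (Box not r implies not r), u   [and-rule on 1]
3. not Dia (not r and not q), u   [and-rule on 1]
4. Box not r, u   [neg-implies-rule on 2]
5. r, u   [neg-implies-rule on 2]
6. not (not r and not q), u   [neg-Dia-rule on 3 via uRu]
7. not r, u   [Box-rule on 4 via uRu]
Accessibility: uRu
Branch closes: r and not r both at u.
Every branch closes (one shown): unsatisfiable in T, hence also in S4, S5 (every S4/S5-frame is a T-frame).

K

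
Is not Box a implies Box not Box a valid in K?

Tableau for the negation not (not Box a implies Box not Box a):
1. not (not Box a implies Box not Box a), w0
2. not Box a, w0
3. not Box not Box a, w0
4. not a, w1
5. Box a, w2
Accessibility: w0Rw1, w0Rw2
The negation has an open branch (countermodel exists).

Invalid (countermodel exists)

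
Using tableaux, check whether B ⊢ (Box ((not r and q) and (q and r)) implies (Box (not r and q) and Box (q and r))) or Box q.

Tableau for the negation not ((Box ((not r and q) and (q and r)) implies (Box (not r and q) and Box (q and r))) or Box q):
1. not ((Box ((not r and q) and (q and r)) implies (Box (not r and q) and Box (q and r))) or Box q), w0
2. not (Box ((not r and q) and (q and r)) implies (Box (not r and q) and Box (q and r))), w0
3. not Box q, w0
4. Box ((not r and q) and (q and r)), w0
5. not (Box (not r and q) and Box (q and r)), w0
6. (not r and q) and (q and r), w0
7. not r and q, w0
8. q and r, w0
9. not r, w0
10. q, w0
11. r, w0
Accessibility: w0Rw0
Branch closes: r and not r both at w0.
Every branch of the negation's tableau closes; the branch above is one of them.

Valid in B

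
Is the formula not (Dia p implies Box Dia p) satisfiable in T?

Satisfiable (open branch found)

1. not (Dia p implies Box Dia p), 0
2. Dia p, 0
3. not Box Dia p, 0
4. p, 1
5. not Dia p, 2
6. not p, 2
Accessibility: 0R0, 0R1, 0R2, 1R1, 2R2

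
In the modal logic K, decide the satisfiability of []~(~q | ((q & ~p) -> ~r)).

1. []~(~q | ((q & ~p) -> ~r)), w0

Yes, satisfiable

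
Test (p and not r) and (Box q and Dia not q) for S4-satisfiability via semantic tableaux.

1. (p and not r) and (Box q and Dia not q), u
2. p and not r, u   [and-rule on 1]
3. Box q and Dia not q, u   [and-rule on 1]
4. p, u   [and-rule on 2]
5. not r, u   [and-rule on 2]
6. Box q, u   [and-rule on 3]
7. Dia not q, u   [and-rule on 3]
8. q, u   [Box-rule on 6 via uRu]
9. not q, v   [Dia-rule on 7: fresh world v, uRv]
10. q, v   [Box-rule on 6 via uRv]
Accessibility: uRu, uRv, vRv
Branch closes: q and not q both at v.
Every branch closes; the branch above is one of them.

No, unsatisfiable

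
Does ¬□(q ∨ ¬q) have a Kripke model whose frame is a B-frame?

1. ¬□(q ∨ ¬q), u
2. ¬(q ∨ ¬q), v
3. ¬q, v
4. q, v
Accessibility: uRu, uRv, vRu, vRv
Branch closes: q and ¬q both at v.
Every branch closes; the branch above is one of them.

Unsatisfiable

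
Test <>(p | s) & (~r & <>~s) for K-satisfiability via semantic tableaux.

Satisfiable (open branch found)

1. <>(p | s) & (~r & <>~s), 0
2. <>(p | s), 0
3. ~r & <>~s, 0
4. ~r, 0
5. <>~s, 0
6. p | s, 1
7. s, 1
8. ~s, 2
Accessibility: 0R1, 0R2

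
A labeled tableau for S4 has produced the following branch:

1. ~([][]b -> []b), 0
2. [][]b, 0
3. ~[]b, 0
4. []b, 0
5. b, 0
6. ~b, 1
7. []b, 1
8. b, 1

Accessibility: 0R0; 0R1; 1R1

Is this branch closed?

Yes, closed

Both b and ~b appear at 1.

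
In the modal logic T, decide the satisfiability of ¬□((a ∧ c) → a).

1. ¬□((a ∧ c) → a), u
2. ¬((a ∧ c) → a), v
3. a ∧ c, v
4. ¬a, v
5. a, v
6. c, v
Accessibility: uRu, uRv, vRv
Branch closes: a and ¬a both at v.
(One branch shown.) All branches close.

No, unsatisfiable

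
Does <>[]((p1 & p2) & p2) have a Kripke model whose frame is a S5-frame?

1. <>[]((p1 & p2) & p2), w0
2. []((p1 & p2) & p2), w1   [<>-rule on 1: fresh world w1, w0Rw1]
3. (p1 & p2) & p2, w0   [[]-rule on 2 via w1Rw0]
4. p1 & p2, w0   [&-rule on 3]
5. p2, w0   [&-rule on 3]
6. p1, w0   [&-rule on 4]
7. (p1 & p2) & p2, w1   [[]-rule on 2 via w1Rw1]
8. p1 & p2, w1   [&-rule on 7]
9. p2, w1   [&-rule on 7]
10. p1, w1   [&-rule on 8]
Accessibility: w0Rw0, w0Rw1, w1Rw0, w1Rw1

Satisfiable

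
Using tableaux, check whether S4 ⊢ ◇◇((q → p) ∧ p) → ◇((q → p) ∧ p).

Tableau for the negation ¬(◇◇((q → p) ∧ p) → ◇((q → p) ∧ p)):
1. ¬(◇◇((q → p) ∧ p) → ◇((q → p) ∧ p)), w0
2. ◇◇((q → p) ∧ p), w0   [¬→-rule on 1]
3. ¬◇((q → p) ∧ p), w0   [¬→-rule on 1]
4. ¬((q → p) ∧ p), w0   [¬◇-rule on 3 via w0Rw0]
5. ¬(q → p), w0   [¬∧-rule on 4 (branches; this branch)]
6. q, w0   [¬→-rule on 5]
7. ¬p, w0   [¬→-rule on 5]
8. ◇((q → p) ∧ p), w1   [◇-rule on 2: fresh world w1, w0Rw1]
9. ¬((q → p) ∧ p), w1   [¬◇-rule on 3 via w0Rw1]
10. ¬(q → p), w1   [¬∧-rule on 9 (branches; this branch)]
11. q, w1   [¬→-rule on 10]
12. ¬p, w1   [¬→-rule on 10]
13. (q → p) ∧ p, w2   [◇-rule on 8: fresh world w2, w1Rw2]
14. q → p, w2   [∧-rule on 13]
15. p, w2   [∧-rule on 13]
16. ¬((q → p) ∧ p), w2   [¬◇-rule on 3 via w0Rw2]
17. ¬(q → p), w2   [¬∧-rule on 16 (branches; this branch)]
18. q, w2   [¬→-rule on 17]
19. ¬p, w2   [¬→-rule on 17]
Accessibility: w0Rw0, w0Rw1, w0Rw2, w1Rw1, w1Rw2, w2Rw2
Branch closes: p and ¬p both at w2.
All branches of the negation close; one closing branch shown above.

Yes, valid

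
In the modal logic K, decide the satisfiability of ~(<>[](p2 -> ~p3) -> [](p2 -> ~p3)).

1. ~(<>[](p2 -> ~p3) -> [](p2 -> ~p3)), w0
2. <>[](p2 -> ~p3), w0
3. ~[](p2 -> ~p3), w0
4. [](p2 -> ~p3), w1
5. ~(p2 -> ~p3), w2
6. p2, w2
7. p3, w2
Accessibility: w0Rw1, w0Rw2

Satisfiable (open branch found)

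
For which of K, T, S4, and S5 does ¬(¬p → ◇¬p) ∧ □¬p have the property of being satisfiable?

K

K-tableau for the formula:
1. ¬(¬p → ◇¬p) ∧ □¬p, 0
2. ¬(¬p → ◇¬p), 0
3. □¬p, 0
4. ¬p, 0
5. ¬◇¬p, 0
Complete open branch: satisfiable in K.
T-tableau for the formula:
1. ¬(¬p → ◇¬p) ∧ □¬p, 0
2. ¬(¬p → ◇¬p), 0
3. □¬p, 0
4. ¬p, 0
5. ¬◇¬p, 0
6. p, 0
Accessibility: 0R0
Branch closes: p and ¬p both at 0.
Every branch closes (one shown): unsatisfiable in T, hence also in S4, S5 (every S4/S5-frame is a T-frame).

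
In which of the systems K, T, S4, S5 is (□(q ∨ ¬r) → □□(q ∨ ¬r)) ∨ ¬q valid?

S4-tableau for the negation ¬((□(q ∨ ¬r) → □□(q ∨ ¬r)) ∨ ¬q):
1. ¬((□(q ∨ ¬r) → □□(q ∨ ¬r)) ∨ ¬q), w0
2. ¬(□(q ∨ ¬r) → □□(q ∨ ¬r)), w0
3. q, w0
4. □(q ∨ ¬r), w0
5. ¬□□(q ∨ ¬r), w0
6. q ∨ ¬r, w0
7. ¬r, w0
8. ¬□(q ∨ ¬r), w1
9. q ∨ ¬r, w1
10. ¬r, w1
11. ¬(q ∨ ¬r), w2
12. ¬q, w2
13. r, w2
14. q ∨ ¬r, w2
15. ¬r, w2
Accessibility: w0Rw0, w0Rw1, w0Rw2, w1Rw1, w1Rw2, w2Rw2
Branch closes: r and ¬r both at w2.
Every branch closes (one shown): valid in S4, hence also in S5 (every theorem of S4 is a theorem of S5).
T-tableau for the negation ¬((□(q ∨ ¬r) → □□(q ∨ ¬r)) ∨ ¬q):
1. ¬((□(q ∨ ¬r) → □□(q ∨ ¬r)) ∨ ¬q), w0
2. ¬(□(q ∨ ¬r) → □□(q ∨ ¬r)), w0
3. q, w0
4. □(q ∨ ¬r), w0
5. ¬□□(q ∨ ¬r), w0
6. q ∨ ¬r, w0
7. ¬r, w0
8. ¬□(q ∨ ¬r), w1
9. q ∨ ¬r, w1
10. ¬r, w1
11. ¬(q ∨ ¬r), w2
12. ¬q, w2
13. r, w2
Accessibility: w0Rw0, w0Rw1, w1Rw1, w1Rw2, w2Rw2
Complete open branch: countermodel on a T-frame, so not valid in T, nor in K (the same frame is also a K-frame).

S4, S5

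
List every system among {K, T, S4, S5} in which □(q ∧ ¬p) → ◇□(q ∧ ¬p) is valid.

T, S4, S5

T-tableau for the negation ¬(□(q ∧ ¬p) → ◇□(q ∧ ¬p)):
1. ¬(□(q ∧ ¬p) → ◇□(q ∧ ¬p)), 0
2. □(q ∧ ¬p), 0
3. ¬◇□(q ∧ ¬p), 0
4. q ∧ ¬p, 0
5. q, 0
6. ¬p, 0
7. ¬□(q ∧ ¬p), 0
8. ¬(q ∧ ¬p), 1
9. q ∧ ¬p, 1
10. q, 1
11. ¬p, 1
12. ¬□(q ∧ ¬p), 1
13. p, 1
Accessibility: 0R0, 0R1, 1R1
Branch closes: p and ¬p both at 1.
Every branch closes (one shown): valid in T, hence also in S4, S5 (every theorem of T is a theorem of S4 and S5).
K-tableau for the negation ¬(□(q ∧ ¬p) → ◇□(q ∧ ¬p)):
1. ¬(□(q ∧ ¬p) → ◇□(q ∧ ¬p)), 0
2. □(q ∧ ¬p), 0
3. ¬◇□(q ∧ ¬p), 0
Complete open branch: countermodel on a K-frame, so not valid in K.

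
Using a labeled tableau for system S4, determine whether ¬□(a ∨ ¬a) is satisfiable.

No, unsatisfiable

1. ¬□(a ∨ ¬a), u
2. ¬(a ∨ ¬a), v
3. ¬a, v
4. a, v
Accessibility: uRu, uRv, vRv
Branch closes: a and ¬a both at v.
All branches of the tableau close; one closing branch shown above.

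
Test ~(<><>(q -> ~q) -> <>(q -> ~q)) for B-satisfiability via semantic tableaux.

1. ~(<><>(q -> ~q) -> <>(q -> ~q)), w0
2. <><>(q -> ~q), w0   [~->-rule on 1]
3. ~<>(q -> ~q), w0   [~->-rule on 1]
4. ~(q -> ~q), w0   [~<>-rule on 3 via w0Rw0]
5. q, w0   [~->-rule on 4]
6. <>(q -> ~q), w1   [<>-rule on 2: fresh world w1, w0Rw1]
7. ~(q -> ~q), w1   [~<>-rule on 3 via w0Rw1]
8. q, w1   [~->-rule on 7]
9. q -> ~q, w2   [<>-rule on 6: fresh world w2, w1Rw2]
10. ~q, w2   [->-rule on 9 (branches; this branch)]
Accessibility: w0Rw0, w0Rw1, w1Rw0, w1Rw1, w1Rw2, w2Rw1, w2Rw2

Satisfiable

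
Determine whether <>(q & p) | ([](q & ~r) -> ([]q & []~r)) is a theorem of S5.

Tableau for the negation ~(<>(q & p) | ([](q & ~r) -> ([]q & []~r))):
1. ~(<>(q & p) | ([](q & ~r) -> ([]q & []~r))), u
2. ~<>(q & p), u   [~|-rule on 1]
3. ~([](q & ~r) -> ([]q & []~r)), u   [~|-rule on 1]
4. [](q & ~r), u   [~->-rule on 3]
5. ~([]q & []~r), u   [~->-rule on 3]
6. ~(q & p), u   [~<>-rule on 2 via uRu]
7. q & ~r, u   [[]-rule on 4 via uRu]
8. q, u   [&-rule on 7]
9. ~r, u   [&-rule on 7]
10. ~[]~r, u   [~&-rule on 5 (branches; this branch)]
11. ~p, u   [~&-rule on 6 (branches; this branch)]
12. r, v   [~[]-rule on 10: fresh world v, uRv]
13. ~(q & p), v   [~<>-rule on 2 via uRv]
14. q & ~r, v   [[]-rule on 4 via uRv]
15. q, v   [&-rule on 14]
16. ~r, v   [&-rule on 14]
Accessibility: uRu, uRv, vRu, vRv
Branch closes: r and ~r both at v.
All branches of the negation close; one closing branch shown above.

Valid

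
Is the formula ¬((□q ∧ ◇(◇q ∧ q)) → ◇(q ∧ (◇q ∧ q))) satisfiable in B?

Unsatisfiable (every branch closes)

1. ¬((□q ∧ ◇(◇q ∧ q)) → ◇(q ∧ (◇q ∧ q))), w0
2. □q ∧ ◇(◇q ∧ q), w0
3. ¬◇(q ∧ (◇q ∧ q)), w0
4. □q, w0
5. ◇(◇q ∧ q), w0
6. ¬(q ∧ (◇q ∧ q)), w0
7. q, w0
8. ¬(◇q ∧ q), w0
9. ¬◇q, w0
10. ¬q, w0
Accessibility: w0Rw0
Branch closes: q and ¬q both at w0.
Every branch closes; the branch above is one of them.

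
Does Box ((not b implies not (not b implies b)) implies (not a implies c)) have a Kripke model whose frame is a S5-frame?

Satisfiable (open branch found)

1. Box ((not b implies not (not b implies b)) implies (not a implies c)), w0
2. (not b implies not (not b implies b)) implies (not a implies c), w0
3. not a implies c, w0
4. c, w0
Accessibility: w0Rw0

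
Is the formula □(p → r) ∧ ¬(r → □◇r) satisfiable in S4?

1. □(p → r) ∧ ¬(r → □◇r), w0
2. □(p → r), w0
3. ¬(r → □◇r), w0
4. r, w0
5. ¬□◇r, w0
6. p → r, w0
7. ¬◇r, w1
8. p → r, w1
9. ¬r, w1
10. ¬p, w1
Accessibility: w0Rw0, w0Rw1, w1Rw1

Yes, satisfiable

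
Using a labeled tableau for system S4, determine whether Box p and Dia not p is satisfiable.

Unsatisfiable

1. Box p and Dia not p, u
2. Box p, u
3. Dia not p, u
4. p, u
5. not p, v
6. p, v
Accessibility: uRu, uRv, vRv
Branch closes: p and not p both at v.
All branches of the tableau close; one closing branch shown above.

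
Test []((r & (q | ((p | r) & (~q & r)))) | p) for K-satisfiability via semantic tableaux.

1. []((r & (q | ((p | r) & (~q & r)))) | p), w0

Satisfiable (open branch found)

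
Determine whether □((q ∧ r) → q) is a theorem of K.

Valid in K

Tableau for the negation ¬□((q ∧ r) → q):
1. ¬□((q ∧ r) → q), u
2. ¬((q ∧ r) → q), v   [¬□-rule on 1: fresh world v, uRv]
3. q ∧ r, v   [¬→-rule on 2]
4. ¬q, v   [¬→-rule on 2]
5. q, v   [∧-rule on 3]
6. r, v   [∧-rule on 3]
Accessibility: uRv
Branch closes: q and ¬q both at v.
All branches of the negation close; one closing branch shown above.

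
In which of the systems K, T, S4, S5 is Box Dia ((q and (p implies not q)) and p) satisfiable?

K

T-tableau for the formula:
1. Box Dia ((q and (p implies not q)) and p), u
2. Dia ((q and (p implies not q)) and p), u
3. (q and (p implies not q)) and p, v
4. q and (p implies not q), v
5. p, v
6. q, v
7. p implies not q, v
8. Dia ((q and (p implies not q)) and p), v
9. not q, v
Accessibility: uRu, uRv, vRv
Branch closes: q and not q both at v.
Every branch closes (one shown): unsatisfiable in T, hence also in S4, S5 (every S4/S5-frame is a T-frame).
K-tableau for the formula:
1. Box Dia ((q and (p implies not q)) and p), u
Complete open branch: satisfiable in K.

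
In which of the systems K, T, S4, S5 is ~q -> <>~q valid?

T, S4, S5

T-tableau for the negation ~(~q -> <>~q):
1. ~(~q -> <>~q), w0
2. ~q, w0
3. ~<>~q, w0
4. q, w0
Accessibility: w0Rw0
Branch closes: q and ~q both at w0.
Every branch closes (one shown): valid in T, hence also in S4, S5 (every theorem of T is a theorem of S4 and S5).
K-tableau for the negation ~(~q -> <>~q):
1. ~(~q -> <>~q), w0
2. ~q, w0
3. ~<>~q, w0
Complete open branch: countermodel on a K-frame, so not valid in K.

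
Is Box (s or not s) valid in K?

Valid in K

Tableau for the negation not Box (s or not s):
1. not Box (s or not s), u
2. not (s or not s), v
3. not s, v
4. s, v
Accessibility: uRv
Branch closes: s and not s both at v.
Every branch of the negation's tableau closes; the branch above is one of them.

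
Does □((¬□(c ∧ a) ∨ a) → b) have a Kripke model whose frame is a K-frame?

Satisfiable

1. □((¬□(c ∧ a) ∨ a) → b), 0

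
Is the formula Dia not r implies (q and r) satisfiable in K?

Yes, satisfiable

1. Dia not r implies (q and r), u
2. q and r, u
3. q, u
4. r, u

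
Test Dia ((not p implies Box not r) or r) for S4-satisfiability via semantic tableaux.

1. Dia ((not p implies Box not r) or r), 0
2. (not p implies Box not r) or r, 1   [Dia-rule on 1: fresh world 1, 0R1]
3. r, 1   [or-rule on 2 (branches; this branch)]
Accessibility: 0R0, 0R1, 1R1

Yes, satisfiable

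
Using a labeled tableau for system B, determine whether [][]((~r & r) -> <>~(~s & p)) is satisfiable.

Satisfiable

1. [][]((~r & r) -> <>~(~s & p)), u
2. []((~r & r) -> <>~(~s & p)), u
3. (~r & r) -> <>~(~s & p), u
4. <>~(~s & p), u
5. ~(~s & p), v
6. []((~r & r) -> <>~(~s & p)), v
7. (~r & r) -> <>~(~s & p), v
8. ~p, v
9. <>~(~s & p), v
10. ~(~s & p), w
11. (~r & r) -> <>~(~s & p), w
12. ~p, w
13. <>~(~s & p), w
14. ~(~s & p), x
15. ~p, x
Accessibility: uRu, uRv, vRu, vRv, vRw, wRv, wRw, wRx, xRw, xRx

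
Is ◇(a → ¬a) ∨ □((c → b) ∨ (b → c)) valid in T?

Tableau for the negation ¬(◇(a → ¬a) ∨ □((c → b) ∨ (b → c))):
1. ¬(◇(a → ¬a) ∨ □((c → b) ∨ (b → c))), w0
2. ¬◇(a → ¬a), w0
3. ¬□((c → b) ∨ (b → c)), w0
4. ¬(a → ¬a), w0
5. a, w0
6. ¬((c → b) ∨ (b → c)), w1
7. ¬(c → b), w1
8. ¬(b → c), w1
9. c, w1
10. ¬b, w1
11. b, w1
12. ¬c, w1
Accessibility: w0Rw0, w0Rw1, w1Rw1
Branch closes: b and ¬b both at w1.
Every branch of the negation's tableau closes; the branch above is one of them.

Valid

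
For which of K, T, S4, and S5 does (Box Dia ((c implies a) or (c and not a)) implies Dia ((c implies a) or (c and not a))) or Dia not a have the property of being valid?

T-tableau for the negation not ((Box Dia ((c implies a) or (c and not a)) implies Dia ((c implies a) or (c and not a))) or Dia not a):
1. not ((Box Dia ((c implies a) or (c and not a)) implies Dia ((c implies a) or (c and not a))) or Dia not a), w0
2. not (Box Dia ((c implies a) or (c and not a)) implies Dia ((c implies a) or (c and not a))), w0
3. not Dia not a, w0
4. Box Dia ((c implies a) or (c and not a)), w0
5. not Dia ((c implies a) or (c and not a)), w0
6. a, w0
7. Dia ((c implies a) or (c and not a)), w0
8. not ((c implies a) or (c and not a)), w0
9. not (c implies a), w0
10. not (c and not a), w0
11. c, w0
12. not a, w0
Accessibility: w0Rw0
Branch closes: a and not a both at w0.
Every branch closes (one shown): valid in T, hence also in S4, S5 (every theorem of T is a theorem of S4 and S5).
K-tableau for the negation not ((Box Dia ((c implies a) or (c and not a)) implies Dia ((c implies a) or (c and not a))) or Dia not a):
1. not ((Box Dia ((c implies a) or (c and not a)) implies Dia ((c implies a) or (c and not a))) or Dia not a), w0
2. not (Box Dia ((c implies a) or (c and not a)) implies Dia ((c implies a) or (c and not a))), w0
3. not Dia not a, w0
4. Box Dia ((c implies a) or (c and not a)), w0
5. not Dia ((c implies a) or (c and not a)), w0
Complete open branch: countermodel on a K-frame, so not valid in K.

T, S4, S5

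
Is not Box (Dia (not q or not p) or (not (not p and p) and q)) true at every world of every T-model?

No, not valid

Tableau for the negation Box (Dia (not q or not p) or (not (not p and p) and q)):
1. Box (Dia (not q or not p) or (not (not p and p) and q)), w0
2. Dia (not q or not p) or (not (not p and p) and q), w0   [Box-rule on 1 via w0Rw0]
3. not (not p and p) and q, w0   [or-rule on 2 (branches; this branch)]
4. not (not p and p), w0   [and-rule on 3]
5. q, w0   [and-rule on 3]
6. not p, w0   [neg-and-rule on 4 (branches; this branch)]
Accessibility: w0Rw0
The negation has an open branch (countermodel exists).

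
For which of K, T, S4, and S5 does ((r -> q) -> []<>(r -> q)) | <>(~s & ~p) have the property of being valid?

S5-tableau for the negation ~(((r -> q) -> []<>(r -> q)) | <>(~s & ~p)):
1. ~(((r -> q) -> []<>(r -> q)) | <>(~s & ~p)), w0
2. ~((r -> q) -> []<>(r -> q)), w0   [~|-rule on 1]
3. ~<>(~s & ~p), w0   [~|-rule on 1]
4. r -> q, w0   [~->-rule on 2]
5. ~[]<>(r -> q), w0   [~->-rule on 2]
6. ~(~s & ~p), w0   [~<>-rule on 3 via w0Rw0]
7. q, w0   [->-rule on 4 (branches; this branch)]
8. p, w0   [~&-rule on 6 (branches; this branch)]
9. ~<>(r -> q), w1   [~[]-rule on 5: fresh world w1, w0Rw1]
10. ~(~s & ~p), w1   [~<>-rule on 3 via w0Rw1]
11. ~(r -> q), w0   [~<>-rule on 9 via w1Rw0]
12. r, w0   [~->-rule on 11]
13. ~q, w0   [~->-rule on 11]
Accessibility: w0Rw0, w0Rw1, w1Rw0, w1Rw1
Branch closes: q and ~q both at w0.
Every branch closes (one shown): valid in S5.
S4-tableau for the negation ~(((r -> q) -> []<>(r -> q)) | <>(~s & ~p)):
1. ~(((r -> q) -> []<>(r -> q)) | <>(~s & ~p)), w0
2. ~((r -> q) -> []<>(r -> q)), w0   [~|-rule on 1]
3. ~<>(~s & ~p), w0   [~|-rule on 1]
4. r -> q, w0   [~->-rule on 2]
5. ~[]<>(r -> q), w0   [~->-rule on 2]
6. ~(~s & ~p), w0   [~<>-rule on 3 via w0Rw0]
7. q, w0   [->-rule on 4 (branches; this branch)]
8. p, w0   [~&-rule on 6 (branches; this branch)]
9. ~<>(r -> q), w1   [~[]-rule on 5: fresh world w1, w0Rw1]
10. ~(~s & ~p), w1   [~<>-rule on 3 via w0Rw1]
11. ~(r -> q), w1   [~<>-rule on 9 via w1Rw1]
12. r, w1   [~->-rule on 11]
13. ~q, w1   [~->-rule on 11]
14. p, w1   [~&-rule on 10 (branches; this branch)]
Accessibility: w0Rw0, w0Rw1, w1Rw1
Complete open branch: countermodel on an S4-frame, so not valid in S4, nor in K, T (the same frame is also a K-frame and a T-frame).

S5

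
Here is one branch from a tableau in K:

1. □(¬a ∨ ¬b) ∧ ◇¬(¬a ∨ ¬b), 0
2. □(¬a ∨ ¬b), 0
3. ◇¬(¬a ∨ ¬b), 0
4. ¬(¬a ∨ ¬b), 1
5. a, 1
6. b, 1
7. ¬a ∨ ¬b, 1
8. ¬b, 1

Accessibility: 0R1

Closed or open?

Yes, closed

Both b and ¬b appear at 1.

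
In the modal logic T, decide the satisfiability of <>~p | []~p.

1. <>~p | []~p, u
2. []~p, u   [|-rule on 1 (branches; this branch)]
3. ~p, u   [[]-rule on 2 via uRu]
Accessibility: uRu

Satisfiable (open branch found)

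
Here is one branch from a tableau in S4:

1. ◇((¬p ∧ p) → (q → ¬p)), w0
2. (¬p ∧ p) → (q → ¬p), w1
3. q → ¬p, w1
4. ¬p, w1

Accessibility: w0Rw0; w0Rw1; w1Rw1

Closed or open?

There is no literal clash: for every atom and world, at most one sign appears.

No, open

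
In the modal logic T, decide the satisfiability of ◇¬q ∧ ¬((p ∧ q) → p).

Unsatisfiable (every branch closes)

1. ◇¬q ∧ ¬((p ∧ q) → p), 0
2. ◇¬q, 0
3. ¬((p ∧ q) → p), 0
4. p ∧ q, 0
5. ¬p, 0
6. p, 0
7. q, 0
Accessibility: 0R0
Branch closes: p and ¬p both at 0.
Every branch closes; the branch above is one of them.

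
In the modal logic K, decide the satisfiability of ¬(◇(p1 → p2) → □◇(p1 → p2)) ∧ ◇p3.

1. ¬(◇(p1 → p2) → □◇(p1 → p2)) ∧ ◇p3, w0
2. ¬(◇(p1 → p2) → □◇(p1 → p2)), w0
3. ◇p3, w0
4. ◇(p1 → p2), w0
5. ¬□◇(p1 → p2), w0
6. p3, w1
7. p1 → p2, w2
8. p2, w2
9. ¬◇(p1 → p2), w3
Accessibility: w0Rw1, w0Rw2, w0Rw3

Yes, satisfiable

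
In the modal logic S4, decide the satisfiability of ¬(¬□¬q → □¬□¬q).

1. ¬(¬□¬q → □¬□¬q), 0
2. ¬□¬q, 0   [¬→-rule on 1]
3. ¬□¬□¬q, 0   [¬→-rule on 1]
4. q, 1   [¬□-rule on 2: fresh world 1, 0R1]
5. □¬q, 2   [¬□-rule on 3: fresh world 2, 0R2]
6. ¬q, 2   [□-rule on 5 via 2R2]
Accessibility: 0R0, 0R1, 0R2, 1R1, 2R2

Satisfiable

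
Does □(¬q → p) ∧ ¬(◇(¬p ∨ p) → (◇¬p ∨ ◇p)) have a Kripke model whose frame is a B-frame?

No, unsatisfiable

1. □(¬q → p) ∧ ¬(◇(¬p ∨ p) → (◇¬p ∨ ◇p)), u
2. □(¬q → p), u   [∧-rule on 1]
3. ¬(◇(¬p ∨ p) → (◇¬p ∨ ◇p)), u   [∧-rule on 1]
4. ◇(¬p ∨ p), u   [¬→-rule on 3]
5. ¬(◇¬p ∨ ◇p), u   [¬→-rule on 3]
6. ¬◇¬p, u   [¬∨-rule on 5]
7. ¬◇p, u   [¬∨-rule on 5]
8. ¬q → p, u   [□-rule on 2 via uRu]
9. p, u   [¬◇-rule on 6 via uRu]
10. ¬p, u   [¬◇-rule on 7 via uRu]
Accessibility: uRu
Branch closes: p and ¬p both at u.
Every branch closes; the branch above is one of them.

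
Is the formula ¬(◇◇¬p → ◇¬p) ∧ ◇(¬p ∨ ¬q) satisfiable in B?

Satisfiable (open branch found)

1. ¬(◇◇¬p → ◇¬p) ∧ ◇(¬p ∨ ¬q), u
2. ¬(◇◇¬p → ◇¬p), u
3. ◇(¬p ∨ ¬q), u
4. ◇◇¬p, u
5. ¬◇¬p, u
6. p, u
7. ¬p ∨ ¬q, v
8. p, v
9. ¬q, v
10. ◇¬p, w
11. p, w
12. ¬p, x
Accessibility: uRu, uRv, uRw, vRu, vRv, wRu, wRw, wRx, xRw, xRx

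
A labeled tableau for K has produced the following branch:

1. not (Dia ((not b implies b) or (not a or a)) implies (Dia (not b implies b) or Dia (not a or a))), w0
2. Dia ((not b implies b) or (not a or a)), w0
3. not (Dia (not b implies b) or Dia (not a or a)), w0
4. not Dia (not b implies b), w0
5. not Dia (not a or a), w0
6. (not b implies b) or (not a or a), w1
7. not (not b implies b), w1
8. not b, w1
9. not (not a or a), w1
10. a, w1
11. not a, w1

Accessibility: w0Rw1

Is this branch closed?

Yes, closed

Both a and not a appear at w1.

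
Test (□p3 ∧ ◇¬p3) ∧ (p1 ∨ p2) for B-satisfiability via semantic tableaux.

1. (□p3 ∧ ◇¬p3) ∧ (p1 ∨ p2), w0
2. □p3 ∧ ◇¬p3, w0   [∧-rule on 1]
3. p1 ∨ p2, w0   [∧-rule on 1]
4. □p3, w0   [∧-rule on 2]
5. ◇¬p3, w0   [∧-rule on 2]
6. p3, w0   [□-rule on 4 via w0Rw0]
7. p2, w0   [∨-rule on 3 (branches; this branch)]
8. ¬p3, w1   [◇-rule on 5: fresh world w1, w0Rw1]
9. p3, w1   [□-rule on 4 via w0Rw1]
Accessibility: w0Rw0, w0Rw1, w1Rw0, w1Rw1
Branch closes: p3 and ¬p3 both at w1.
Every branch closes; the branch above is one of them.

Unsatisfiable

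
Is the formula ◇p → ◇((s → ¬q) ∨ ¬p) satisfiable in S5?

1. ◇p → ◇((s → ¬q) ∨ ¬p), u
2. ◇((s → ¬q) ∨ ¬p), u   [→-rule on 1 (branches; this branch)]
3. (s → ¬q) ∨ ¬p, v   [◇-rule on 2: fresh world v, uRv]
4. ¬p, v   [∨-rule on 3 (branches; this branch)]
Accessibility: uRu, uRv, vRu, vRv

Satisfiable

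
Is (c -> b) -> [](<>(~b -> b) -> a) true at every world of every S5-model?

Tableau for the negation ~((c -> b) -> [](<>(~b -> b) -> a)):
1. ~((c -> b) -> [](<>(~b -> b) -> a)), u
2. c -> b, u   [~->-rule on 1]
3. ~[](<>(~b -> b) -> a), u   [~->-rule on 1]
4. b, u   [->-rule on 2 (branches; this branch)]
5. ~(<>(~b -> b) -> a), v   [~[]-rule on 3: fresh world v, uRv]
6. <>(~b -> b), v   [~->-rule on 5]
7. ~a, v   [~->-rule on 5]
8. ~b -> b, w   [<>-rule on 6: fresh world w, vRw]
9. b, w   [->-rule on 8 (branches; this branch)]
Accessibility: uRu, uRv, uRw, vRu, vRv, vRw, wRu, wRv, wRw
The negation has an open branch (countermodel exists).

Invalid (countermodel exists)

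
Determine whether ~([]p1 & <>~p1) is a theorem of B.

Valid

Tableau for the negation []p1 & <>~p1:
1. []p1 & <>~p1, w0
2. []p1, w0
3. <>~p1, w0
4. p1, w0
5. ~p1, w1
6. p1, w1
Accessibility: w0Rw0, w0Rw1, w1Rw0, w1Rw1
Branch closes: p1 and ~p1 both at w1.
Every branch of the negation's tableau closes; the branch above is one of them.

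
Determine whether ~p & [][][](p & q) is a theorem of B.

Not valid

Tableau for the negation ~(~p & [][][](p & q)):
1. ~(~p & [][][](p & q)), 0
2. ~[][][](p & q), 0
3. ~[][](p & q), 1
4. ~[](p & q), 2
5. ~(p & q), 3
6. ~q, 3
Accessibility: 0R0, 0R1, 1R0, 1R1, 1R2, 2R1, 2R2, 2R3, 3R2, 3R3
The negation has an open branch (countermodel exists).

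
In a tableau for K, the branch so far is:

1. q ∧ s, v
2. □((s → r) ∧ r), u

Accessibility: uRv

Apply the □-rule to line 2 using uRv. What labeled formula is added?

(s → r) ∧ r, v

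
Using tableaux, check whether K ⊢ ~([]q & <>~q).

Tableau for the negation []q & <>~q:
1. []q & <>~q, w0
2. []q, w0   [&-rule on 1]
3. <>~q, w0   [&-rule on 1]
4. ~q, w1   [<>-rule on 3: fresh world w1, w0Rw1]
5. q, w1   [[]-rule on 2 via w0Rw1]
Accessibility: w0Rw1
Branch closes: q and ~q both at w1.
All branches of the negation close; one closing branch shown above.

Yes, valid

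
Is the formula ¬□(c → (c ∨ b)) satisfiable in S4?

1. ¬□(c → (c ∨ b)), w0
2. ¬(c → (c ∨ b)), w1
3. c, w1
4. ¬(c ∨ b), w1
5. ¬c, w1
6. ¬b, w1
Accessibility: w0Rw0, w0Rw1, w1Rw1
Branch closes: c and ¬c both at w1.
Every branch closes; the branch above is one of them.

Unsatisfiable (every branch closes)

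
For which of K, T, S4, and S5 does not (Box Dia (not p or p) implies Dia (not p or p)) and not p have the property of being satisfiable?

T-tableau for the formula:
1. not (Box Dia (not p or p) implies Dia (not p or p)) and not p, w0
2. not (Box Dia (not p or p) implies Dia (not p or p)), w0   [and-rule on 1]
3. not p, w0   [and-rule on 1]
4. Box Dia (not p or p), w0   [neg-implies-rule on 2]
5. not Dia (not p or p), w0   [neg-implies-rule on 2]
6. Dia (not p or p), w0   [Box-rule on 4 via w0Rw0]
7. not (not p or p), w0   [neg-Dia-rule on 5 via w0Rw0]
8. p, w0   [neg-or-rule on 7]
Accessibility: w0Rw0
Branch closes: p and not p both at w0.
Every branch closes (one shown): unsatisfiable in T, hence also in S4, S5 (every S4/S5-frame is a T-frame).
K-tableau for the formula:
1. not (Box Dia (not p or p) implies Dia (not p or p)) and not p, w0
2. not (Box Dia (not p or p) implies Dia (not p or p)), w0   [and-rule on 1]
3. not p, w0   [and-rule on 1]
4. Box Dia (not p or p), w0   [neg-implies-rule on 2]
5. not Dia (not p or p), w0   [neg-implies-rule on 2]
Complete open branch: satisfiable in K.

K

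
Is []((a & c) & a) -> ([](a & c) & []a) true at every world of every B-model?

Valid in B

Tableau for the negation ~([]((a & c) & a) -> ([](a & c) & []a)):
1. ~([]((a & c) & a) -> ([](a & c) & []a)), w0
2. []((a & c) & a), w0   [~->-rule on 1]
3. ~([](a & c) & []a), w0   [~->-rule on 1]
4. (a & c) & a, w0   [[]-rule on 2 via w0Rw0]
5. a & c, w0   [&-rule on 4]
6. a, w0   [&-rule on 4]
7. c, w0   [&-rule on 5]
8. ~[](a & c), w0   [~&-rule on 3 (branches; this branch)]
9. ~(a & c), w1   [~[]-rule on 8: fresh world w1, w0Rw1]
10. (a & c) & a, w1   [[]-rule on 2 via w0Rw1]
11. a & c, w1   [&-rule on 10]
12. a, w1   [&-rule on 10]
13. c, w1   [&-rule on 11]
14. ~c, w1   [~&-rule on 9 (branches; this branch)]
Accessibility: w0Rw0, w0Rw1, w1Rw0, w1Rw1
Branch closes: c and ~c both at w1.
Every branch of the negation's tableau closes; the branch above is one of them.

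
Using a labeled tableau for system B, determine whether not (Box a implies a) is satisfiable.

Unsatisfiable

1. not (Box a implies a), w0
2. Box a, w0
3. not a, w0
4. a, w0
Accessibility: w0Rw0
Branch closes: a and not a both at w0.
Every branch closes; the branch above is one of them.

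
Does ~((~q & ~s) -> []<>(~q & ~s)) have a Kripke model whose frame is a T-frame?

Satisfiable (open branch found)

1. ~((~q & ~s) -> []<>(~q & ~s)), w0
2. ~q & ~s, w0
3. ~[]<>(~q & ~s), w0
4. ~q, w0
5. ~s, w0
6. ~<>(~q & ~s), w1
7. ~(~q & ~s), w1
8. s, w1
Accessibility: w0Rw0, w0Rw1, w1Rw1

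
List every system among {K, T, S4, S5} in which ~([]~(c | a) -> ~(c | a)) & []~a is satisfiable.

K-tableau for the formula:
1. ~([]~(c | a) -> ~(c | a)) & []~a, u
2. ~([]~(c | a) -> ~(c | a)), u
3. []~a, u
4. []~(c | a), u
5. c | a, u
6. a, u
Complete open branch: satisfiable in K.
T-tableau for the formula:
1. ~([]~(c | a) -> ~(c | a)) & []~a, u
2. ~([]~(c | a) -> ~(c | a)), u
3. []~a, u
4. []~(c | a), u
5. c | a, u
6. ~a, u
7. ~(c | a), u
8. ~c, u
9. a, u
Accessibility: uRu
Branch closes: a and ~a both at u.
Every branch closes (one shown): unsatisfiable in T, hence also in S4, S5 (every S4/S5-frame is a T-frame).

K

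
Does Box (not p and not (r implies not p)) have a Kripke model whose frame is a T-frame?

No, unsatisfiable

1. Box (not p and not (r implies not p)), w0
2. not p and not (r implies not p), w0
3. not p, w0
4. not (r implies not p), w0
5. r, w0
6. p, w0
Accessibility: w0Rw0
Branch closes: p and not p both at w0.
All branches of the tableau close; one closing branch shown above.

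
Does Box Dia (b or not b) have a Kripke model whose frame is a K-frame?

Yes, satisfiable

1. Box Dia (b or not b), u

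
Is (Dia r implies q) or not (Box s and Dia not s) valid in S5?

Valid

Tableau for the negation not ((Dia r implies q) or not (Box s and Dia not s)):
1. not ((Dia r implies q) or not (Box s and Dia not s)), 0
2. not (Dia r implies q), 0
3. Box s and Dia not s, 0
4. Dia r, 0
5. not q, 0
6. Box s, 0
7. Dia not s, 0
8. s, 0
9. r, 1
10. s, 1
11. not s, 2
12. s, 2
Accessibility: 0R0, 0R1, 0R2, 1R0, 1R1, 1R2, 2R0, 2R1, 2R2
Branch closes: s and not s both at 2.
All branches of the negation close; one closing branch shown above.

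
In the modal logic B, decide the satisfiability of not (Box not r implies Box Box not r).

1. not (Box not r implies Box Box not r), w0
2. Box not r, w0   [neg-implies-rule on 1]
3. not Box Box not r, w0   [neg-implies-rule on 1]
4. not r, w0   [Box-rule on 2 via w0Rw0]
5. not Box not r, w1   [neg-Box-rule on 3: fresh world w1, w0Rw1]
6. not r, w1   [Box-rule on 2 via w0Rw1]
7. r, w2   [neg-Box-rule on 5: fresh world w2, w1Rw2]
Accessibility: w0Rw0, w0Rw1, w1Rw0, w1Rw1, w1Rw2, w2Rw1, w2Rw2

Yes, satisfiable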